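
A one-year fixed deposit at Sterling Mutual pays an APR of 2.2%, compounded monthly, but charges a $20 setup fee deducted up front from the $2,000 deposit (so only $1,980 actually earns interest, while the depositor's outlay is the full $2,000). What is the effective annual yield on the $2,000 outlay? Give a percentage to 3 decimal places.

Value after one year: 1,980 × (1 + 0.022/12)^12 = 1,980 × 1.022223 = $2,024.00.
Effective yield on the $2,000 outlay: 2,024.00 / 2,000 − 1 = 0.012001 = 1.200%.

1.200%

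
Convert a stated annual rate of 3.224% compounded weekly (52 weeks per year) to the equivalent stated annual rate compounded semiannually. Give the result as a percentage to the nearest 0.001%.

EAR = (1 + 0.03224/52)^52 − 1 = 0.032755.
Solve (1 + r/2)^2 = 1.032755: r/2 = 1.032755^(1/2) − 1 = 0.016246, so r = 0.032491 = 3.249%.

3.249%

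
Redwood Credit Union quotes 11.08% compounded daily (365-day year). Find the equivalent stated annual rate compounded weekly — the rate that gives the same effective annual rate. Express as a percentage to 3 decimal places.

11.090%

EAR = (1 + 0.1108/365)^365 − 1 = 0.117153.
Solve (1 + r/52)^52 = 1.117153: r/52 = 1.117153^(1/52) − 1 = 0.002133, so r = 0.110901 = 11.090%.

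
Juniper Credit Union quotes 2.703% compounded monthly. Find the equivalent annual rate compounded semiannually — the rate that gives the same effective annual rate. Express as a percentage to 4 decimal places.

EAR = (1 + 0.02703/12)^12 − 1 = 0.027367.
Solve (1 + r/2)^2 = 1.027367: r/2 = 1.027367^(1/2) − 1 = 0.013591, so r = 0.027183 = 2.7183%.

2.7183%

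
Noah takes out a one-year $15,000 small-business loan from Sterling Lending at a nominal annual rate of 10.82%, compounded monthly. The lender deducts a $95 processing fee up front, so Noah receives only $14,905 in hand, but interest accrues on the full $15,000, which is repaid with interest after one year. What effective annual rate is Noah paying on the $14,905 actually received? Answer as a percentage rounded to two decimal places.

12.08%

Amount owed after one year: 15,000 × (1 + 0.1082/12)^12 = 15,000 × 1.113730 = $16,705.96.
Effective rate on net proceeds: 16,705.96 / 14,905 − 1 = 0.120829 = 12.08%.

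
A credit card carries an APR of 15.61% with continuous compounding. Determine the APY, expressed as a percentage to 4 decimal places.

16.8943%

With continuous compounding, EAR = e^0.1561 − 1.
e^0.1561 = 1.168943, so EAR = 0.168943 = 16.8943%.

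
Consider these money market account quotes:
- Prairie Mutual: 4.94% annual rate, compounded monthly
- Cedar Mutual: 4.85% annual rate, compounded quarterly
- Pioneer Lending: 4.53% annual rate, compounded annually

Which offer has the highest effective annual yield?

Prairie Mutual

Prairie Mutual: (1 + 0.0494/12)^12 − 1 = 5.053%
Cedar Mutual: (1 + 0.0485/4)^4 − 1 = 4.939%
Pioneer Lending: compounded annually, EAR = 4.530%
The highest effective annual rate is Prairie Mutual at 5.053%.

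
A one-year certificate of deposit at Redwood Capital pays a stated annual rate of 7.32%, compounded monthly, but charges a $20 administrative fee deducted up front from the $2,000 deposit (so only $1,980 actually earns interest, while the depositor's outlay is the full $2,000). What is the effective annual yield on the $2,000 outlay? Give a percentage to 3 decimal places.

Value after one year: 1,980 × (1 + 0.0732/12)^12 = 1,980 × 1.075706 = $2,129.90.
Effective yield on the $2,000 outlay: 2,129.90 / 2,000 − 1 = 0.064949 = 6.495%.

6.495%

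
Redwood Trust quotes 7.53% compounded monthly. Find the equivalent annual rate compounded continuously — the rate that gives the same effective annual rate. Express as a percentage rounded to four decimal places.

7.5065%

EAR = (1 + 0.0753/12)^12 − 1 = 0.077954.
Equivalent continuous rate: r = ln(1 + 0.077954) = 0.075065 = 7.5065%.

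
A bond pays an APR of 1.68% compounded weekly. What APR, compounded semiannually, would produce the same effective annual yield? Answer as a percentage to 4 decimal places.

EAR = (1 + 0.0168/52)^52 − 1 = 0.016939.
Solve (1 + r/2)^2 = 1.016939: r/2 = 1.016939^(1/2) − 1 = 0.008434, so r = 0.016868 = 1.6868%.

1.6868%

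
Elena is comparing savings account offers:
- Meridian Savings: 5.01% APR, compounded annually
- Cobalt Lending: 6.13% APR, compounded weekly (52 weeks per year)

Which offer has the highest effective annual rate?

Meridian Savings: compounded annually, EAR = 5.010%
Cobalt Lending: (1 + 0.0613/52)^52 − 1 = 6.318%
The highest effective annual rate is Cobalt Lending at 6.318%.

Cobalt Lending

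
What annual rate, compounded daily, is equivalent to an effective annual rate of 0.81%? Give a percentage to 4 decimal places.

0.8067%

(1 + r/365)^365 − 1 = 0.0081, so 1 + r/365 = 1.0081^(1/365).
r/365 = 0.000022, so r = 0.008067 = 0.8067%.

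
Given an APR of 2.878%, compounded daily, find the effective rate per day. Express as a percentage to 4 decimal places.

With a nominal annual rate compounded daily, the periodic rate is the nominal rate divided by 365.
i = 0.02878 / 365 = 0.0000788 = 0.0079%.

0.0079%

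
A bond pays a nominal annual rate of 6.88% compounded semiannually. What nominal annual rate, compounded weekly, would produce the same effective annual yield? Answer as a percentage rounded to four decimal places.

6.7687%

EAR = (1 + 0.0688/2)^2 − 1 = 0.069983.
Solve (1 + r/52)^52 = 1.069983: r/52 = 1.069983^(1/52) − 1 = 0.001302, so r = 0.067687 = 6.7687%.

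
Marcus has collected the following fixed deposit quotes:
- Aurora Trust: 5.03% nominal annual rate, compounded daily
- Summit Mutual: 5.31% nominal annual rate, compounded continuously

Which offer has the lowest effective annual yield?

Aurora Trust

Aurora Trust: (1 + 0.0503/365)^365 − 1 = 5.158%
Summit Mutual: e^0.0531 − 1 = 5.454%
The lowest effective annual rate is Aurora Trust at 5.158%.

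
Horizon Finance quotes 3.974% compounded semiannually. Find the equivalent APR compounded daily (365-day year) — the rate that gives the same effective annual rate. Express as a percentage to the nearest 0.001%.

3.935%

EAR = (1 + 0.03974/2)^2 − 1 = 0.040135.
Solve (1 + r/365)^365 = 1.040135: r/365 = 1.040135^(1/365) − 1 = 0.000108, so r = 0.039352 = 3.935%.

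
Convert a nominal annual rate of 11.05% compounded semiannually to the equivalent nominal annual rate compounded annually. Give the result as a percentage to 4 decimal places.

EAR = (1 + 0.1105/2)^2 − 1 = 0.113553.
Compounded annually, the equivalent nominal rate is the EAR itself: 11.3553%.

11.3553%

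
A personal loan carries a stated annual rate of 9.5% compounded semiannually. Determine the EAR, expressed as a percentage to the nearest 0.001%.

9.726%

EAR = (1 + 0.095/2)^2 − 1.
= 1.097256 − 1 = 9.726%.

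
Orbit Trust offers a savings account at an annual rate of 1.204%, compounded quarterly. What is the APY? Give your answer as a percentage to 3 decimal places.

1.209%

EAR = (1 + 0.01204/4)^4 − 1.
= (1 + 0.003010)^4 − 1 = 1.012094 − 1 = 1.209%.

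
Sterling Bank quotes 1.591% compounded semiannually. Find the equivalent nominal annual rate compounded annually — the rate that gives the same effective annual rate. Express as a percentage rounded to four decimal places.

1.5973%

EAR = (1 + 0.01591/2)^2 − 1 = 0.015973.
Compounded annually, the equivalent nominal rate is the EAR itself: 1.5973%.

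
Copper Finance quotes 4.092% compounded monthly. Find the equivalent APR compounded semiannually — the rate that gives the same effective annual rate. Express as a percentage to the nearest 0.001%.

EAR = (1 + 0.04092/12)^12 − 1 = 0.041696.
Solve (1 + r/2)^2 = 1.041696: r/2 = 1.041696^(1/2) − 1 = 0.020635, so r = 0.041270 = 4.127%.

4.127%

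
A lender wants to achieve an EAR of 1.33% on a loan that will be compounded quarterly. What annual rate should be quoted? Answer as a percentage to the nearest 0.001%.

1.323%

(1 + r/4)^4 − 1 = 0.0133, so 1 + r/4 = 1.0133^(1/4).
r/4 = 0.003309, so r = 0.013234 = 1.323%.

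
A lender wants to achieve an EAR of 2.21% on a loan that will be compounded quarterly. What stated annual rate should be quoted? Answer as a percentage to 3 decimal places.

(1 + r/4)^4 − 1 = 0.0221, so 1 + r/4 = 1.0221^(1/4).
r/4 = 0.005480, so r = 0.021919 = 2.192%.

2.192%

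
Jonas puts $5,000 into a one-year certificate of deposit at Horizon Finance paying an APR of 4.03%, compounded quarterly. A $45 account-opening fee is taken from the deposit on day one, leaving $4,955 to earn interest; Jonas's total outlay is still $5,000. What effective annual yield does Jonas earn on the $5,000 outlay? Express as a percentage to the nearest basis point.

Value after one year: 4,955 × (1 + 0.0403/4)^4 = 4,955 × 1.040913 = $5,157.72.
Effective yield on the $5,000 outlay: 5,157.72 / 5,000 − 1 = 0.031545 = 3.15%.

3.15%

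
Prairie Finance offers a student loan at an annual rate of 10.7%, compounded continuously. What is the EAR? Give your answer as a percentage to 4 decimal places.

With continuous compounding, EAR = e^0.107 − 1.
e^0.107 = 1.112934, so EAR = 0.112934 = 11.2934%.

11.2934%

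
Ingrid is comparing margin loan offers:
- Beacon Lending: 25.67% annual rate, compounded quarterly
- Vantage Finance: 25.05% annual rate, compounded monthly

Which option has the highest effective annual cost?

Beacon Lending: (1 + 0.2567/4)^4 − 1 = 28.248%
Vantage Finance: (1 + 0.2505/12)^12 − 1 = 28.136%
The highest effective annual rate is Beacon Lending at 28.248%.

Beacon Lending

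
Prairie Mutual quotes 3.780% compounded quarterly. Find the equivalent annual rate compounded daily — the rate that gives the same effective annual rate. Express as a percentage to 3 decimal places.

3.762%

EAR = (1 + 0.03780/4)^4 − 1 = 0.038339.
Solve (1 + r/365)^365 = 1.038339: r/365 = 1.038339^(1/365) − 1 = 0.000103, so r = 0.037624 = 3.762%.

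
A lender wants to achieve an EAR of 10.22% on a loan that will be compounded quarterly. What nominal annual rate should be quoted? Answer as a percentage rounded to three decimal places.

(1 + r/4)^4 − 1 = 0.1022, so 1 + r/4 = 1.1022^(1/4).
r/4 = 0.024625, so r = 0.098501 = 9.850%.

9.850%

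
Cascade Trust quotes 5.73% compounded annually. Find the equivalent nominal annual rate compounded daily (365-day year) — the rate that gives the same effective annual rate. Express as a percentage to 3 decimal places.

Compounded annually, EAR = nominal = 0.057300.
Solve (1 + r/365)^365 = 1.057300: r/365 = 1.057300^(1/365) − 1 = 0.000153, so r = 0.055723 = 5.572%.

5.572%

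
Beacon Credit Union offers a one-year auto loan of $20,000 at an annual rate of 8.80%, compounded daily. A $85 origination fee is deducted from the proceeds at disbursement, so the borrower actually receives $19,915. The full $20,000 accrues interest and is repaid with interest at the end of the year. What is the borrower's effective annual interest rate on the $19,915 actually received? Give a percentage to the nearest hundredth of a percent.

9.66%

Amount owed after one year: 20,000 × (1 + 0.0880/365)^365 = 20,000 × 1.091977 = $21,839.53.
Effective rate on net proceeds: 21,839.53 / 19,915 − 1 = 0.096637 = 9.66%.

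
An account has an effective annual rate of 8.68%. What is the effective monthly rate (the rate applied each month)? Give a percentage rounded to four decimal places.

0.6961%

The per-month rate i satisfies (1 + i)^12 = 1 + 0.0868.
i = 1.0868^(1/12) − 1 = 0.0069606 = 0.6961%.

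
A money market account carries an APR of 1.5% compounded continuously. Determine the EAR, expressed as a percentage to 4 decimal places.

1.5113%

With continuous compounding, EAR = e^0.015 − 1.
e^0.015 = 1.015113, so EAR = 0.015113 = 1.5113%.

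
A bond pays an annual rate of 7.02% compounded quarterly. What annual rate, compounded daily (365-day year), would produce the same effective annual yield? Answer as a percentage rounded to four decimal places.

EAR = (1 + 0.0702/4)^4 − 1 = 0.072070.
Solve (1 + r/365)^365 = 1.072070: r/365 = 1.072070^(1/365) − 1 = 0.000191, so r = 0.069598 = 6.9598%.

6.9598%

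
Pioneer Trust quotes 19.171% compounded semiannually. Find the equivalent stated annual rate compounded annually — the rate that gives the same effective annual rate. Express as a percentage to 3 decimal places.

20.090%

EAR = (1 + 0.19171/2)^2 − 1 = 0.200898.
Compounded annually, the equivalent nominal rate is the EAR itself: 20.090%.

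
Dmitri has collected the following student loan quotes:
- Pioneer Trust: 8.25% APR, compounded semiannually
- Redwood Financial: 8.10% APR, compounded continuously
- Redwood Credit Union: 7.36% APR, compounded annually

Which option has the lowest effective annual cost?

Pioneer Trust: (1 + 0.0825/2)^2 − 1 = 8.420%
Redwood Financial: e^0.0810 − 1 = 8.437%
Redwood Credit Union: compounded annually, EAR = 7.360%
The lowest effective annual rate is Redwood Credit Union at 7.360%.

Redwood Credit Union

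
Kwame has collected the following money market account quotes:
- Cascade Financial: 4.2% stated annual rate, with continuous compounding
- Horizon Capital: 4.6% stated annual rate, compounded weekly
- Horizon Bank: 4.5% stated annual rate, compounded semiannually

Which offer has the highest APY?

Cascade Financial: e^0.042 − 1 = 4.289%
Horizon Capital: (1 + 0.046/52)^52 − 1 = 4.705%
Horizon Bank: (1 + 0.045/2)^2 − 1 = 4.551%
The highest effective annual rate is Horizon Capital at 4.705%.

Horizon Capital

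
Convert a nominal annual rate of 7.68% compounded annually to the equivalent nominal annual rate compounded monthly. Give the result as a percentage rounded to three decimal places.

Compounded annually, EAR = nominal = 0.076800.
Solve (1 + r/12)^12 = 1.076800: r/12 = 1.076800^(1/12) − 1 = 0.006185, so r = 0.074222 = 7.422%.

7.422%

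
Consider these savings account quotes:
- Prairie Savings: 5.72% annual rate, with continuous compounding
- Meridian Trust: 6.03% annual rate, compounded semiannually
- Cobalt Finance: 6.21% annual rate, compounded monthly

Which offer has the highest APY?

Cobalt Finance

Prairie Savings: e^0.0572 − 1 = 5.887%
Meridian Trust: (1 + 0.0603/2)^2 − 1 = 6.121%
Cobalt Finance: (1 + 0.0621/12)^12 − 1 = 6.390%
The highest effective annual rate is Cobalt Finance at 6.390%.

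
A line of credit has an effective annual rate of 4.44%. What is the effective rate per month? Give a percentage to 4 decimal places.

The per-month rate i satisfies (1 + i)^12 = 1 + 0.0444.
i = 1.0444^(1/12) − 1 = 0.0036268 = 0.3627%.

0.3627%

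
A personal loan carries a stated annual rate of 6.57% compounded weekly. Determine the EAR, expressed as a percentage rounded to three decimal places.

EAR = (1 + 0.0657/52)^52 − 1.
= (1 + 0.001263)^52 − 1 = 1.067862 − 1 = 6.786%.

6.786%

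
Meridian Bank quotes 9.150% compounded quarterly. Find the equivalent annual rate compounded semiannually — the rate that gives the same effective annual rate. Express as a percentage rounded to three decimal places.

EAR = (1 + 0.09150/4)^4 − 1 = 0.094688.
Solve (1 + r/2)^2 = 1.094688: r/2 = 1.094688^(1/2) − 1 = 0.046273, so r = 0.092547 = 9.255%.

9.255%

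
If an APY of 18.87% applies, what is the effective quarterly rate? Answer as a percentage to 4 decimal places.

The per-quarter rate i satisfies (1 + i)^4 = 1 + 0.1887.
i = 1.1887^(1/4) − 1 = 0.0441624 = 4.4162%.

4.4162%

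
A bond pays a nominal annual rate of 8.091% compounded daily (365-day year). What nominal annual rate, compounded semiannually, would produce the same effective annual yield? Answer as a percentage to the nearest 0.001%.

EAR = (1 + 0.08091/365)^365 − 1 = 0.084264.
Solve (1 + r/2)^2 = 1.084264: r/2 = 1.084264^(1/2) − 1 = 0.041280, so r = 0.082560 = 8.256%.

8.256%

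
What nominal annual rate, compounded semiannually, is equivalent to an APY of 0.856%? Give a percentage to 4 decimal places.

0.8542%

(1 + r/2)^2 − 1 = 0.00856, so 1 + r/2 = 1.00856^(1/2).
r/2 = 0.004271, so r = 0.008542 = 0.8542%.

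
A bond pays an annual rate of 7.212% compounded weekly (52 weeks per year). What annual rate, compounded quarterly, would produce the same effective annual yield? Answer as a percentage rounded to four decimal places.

EAR = (1 + 0.07212/52)^52 − 1 = 0.074731.
Solve (1 + r/4)^4 = 1.074731: r/4 = 1.074731^(1/4) − 1 = 0.018181, so r = 0.072723 = 7.2723%.

7.2723%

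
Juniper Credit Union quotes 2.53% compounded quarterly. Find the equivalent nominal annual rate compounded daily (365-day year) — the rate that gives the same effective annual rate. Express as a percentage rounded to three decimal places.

2.522%

EAR = (1 + 0.0253/4)^4 − 1 = 0.025541.
Solve (1 + r/365)^365 = 1.025541: r/365 = 1.025541^(1/365) − 1 = 0.000069, so r = 0.025221 = 2.522%.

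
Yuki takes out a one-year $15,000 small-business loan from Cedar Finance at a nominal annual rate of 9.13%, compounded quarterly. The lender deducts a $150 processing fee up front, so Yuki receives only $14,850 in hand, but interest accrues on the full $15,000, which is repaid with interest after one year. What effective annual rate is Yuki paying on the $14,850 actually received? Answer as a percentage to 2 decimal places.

10.55%

Amount owed after one year: 15,000 × (1 + 0.0913/4)^4 = 15,000 × 1.094474 = $16,417.11.
Effective rate on net proceeds: 16,417.11 / 14,850 − 1 = 0.105529 = 10.55%.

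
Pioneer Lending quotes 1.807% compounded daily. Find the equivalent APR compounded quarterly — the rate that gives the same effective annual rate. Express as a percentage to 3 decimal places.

1.811%

EAR = (1 + 0.01807/365)^365 − 1 = 0.018234.
Solve (1 + r/4)^4 = 1.018234: r/4 = 1.018234^(1/4) − 1 = 0.004528, so r = 0.018110 = 1.811%.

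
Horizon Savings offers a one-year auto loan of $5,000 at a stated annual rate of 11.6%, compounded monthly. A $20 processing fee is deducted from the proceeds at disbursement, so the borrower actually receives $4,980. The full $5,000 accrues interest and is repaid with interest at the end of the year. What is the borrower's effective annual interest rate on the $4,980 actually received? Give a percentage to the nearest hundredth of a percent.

12.69%

Amount owed after one year: 5,000 × (1 + 0.116/12)^12 = 5,000 × 1.122370 = $5,611.85.
Effective rate on net proceeds: 5,611.85 / 4,980 − 1 = 0.126878 = 12.69%.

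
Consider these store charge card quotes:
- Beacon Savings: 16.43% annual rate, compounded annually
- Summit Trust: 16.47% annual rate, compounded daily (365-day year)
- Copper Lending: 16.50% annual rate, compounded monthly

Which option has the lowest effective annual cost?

Beacon Savings: compounded annually, EAR = 16.430%
Summit Trust: (1 + 0.1647/365)^365 − 1 = 17.900%
Copper Lending: (1 + 0.1650/12)^12 − 1 = 17.807%
The lowest effective annual rate is Beacon Savings at 16.430%.

Beacon Savings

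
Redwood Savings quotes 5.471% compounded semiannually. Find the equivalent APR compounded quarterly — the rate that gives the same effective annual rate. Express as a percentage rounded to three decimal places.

5.434%

EAR = (1 + 0.05471/2)^2 − 1 = 0.055458.
Solve (1 + r/4)^4 = 1.055458: r/4 = 1.055458^(1/4) − 1 = 0.013585, so r = 0.054341 = 5.434%.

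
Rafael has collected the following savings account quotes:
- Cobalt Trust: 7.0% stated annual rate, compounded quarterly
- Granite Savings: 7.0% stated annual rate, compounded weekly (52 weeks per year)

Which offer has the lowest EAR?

Cobalt Trust

Cobalt Trust: (1 + 0.070/4)^4 − 1 = 7.186%
Granite Savings: (1 + 0.070/52)^52 − 1 = 7.246%
The lowest effective annual rate is Cobalt Trust at 7.186%.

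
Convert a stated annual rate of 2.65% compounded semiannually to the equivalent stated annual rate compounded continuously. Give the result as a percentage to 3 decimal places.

2.633%

EAR = (1 + 0.0265/2)^2 − 1 = 0.026676.
Equivalent continuous rate: r = ln(1 + 0.026676) = 0.026326 = 2.633%.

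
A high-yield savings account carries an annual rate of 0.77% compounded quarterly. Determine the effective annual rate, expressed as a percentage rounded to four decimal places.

EAR = (1 + 0.0077/4)^4 − 1.
= (1 + 0.001925)^4 − 1 = 1.007722 − 1 = 0.7722%.

0.7722%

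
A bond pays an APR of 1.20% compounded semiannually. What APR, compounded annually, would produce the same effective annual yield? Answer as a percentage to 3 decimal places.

EAR = (1 + 0.0120/2)^2 − 1 = 0.012036.
Compounded annually, the equivalent nominal rate is the EAR itself: 1.204%.

1.204%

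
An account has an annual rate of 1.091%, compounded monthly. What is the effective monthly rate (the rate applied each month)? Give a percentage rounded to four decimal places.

0.0909%

With a nominal annual rate compounded monthly, the periodic rate is the nominal rate divided by 12.
i = 0.01091 / 12 = 0.0009092 = 0.0909%.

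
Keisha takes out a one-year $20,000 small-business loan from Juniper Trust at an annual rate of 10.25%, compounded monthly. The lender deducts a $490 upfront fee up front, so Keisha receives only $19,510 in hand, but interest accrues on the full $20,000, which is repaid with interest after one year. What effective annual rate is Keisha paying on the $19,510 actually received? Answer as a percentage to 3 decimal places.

13.527%

Amount owed after one year: 20,000 × (1 + 0.1025/12)^12 = 20,000 × 1.107455 = $22,149.10.
Effective rate on net proceeds: 22,149.10 / 19,510 − 1 = 0.135269 = 13.527%.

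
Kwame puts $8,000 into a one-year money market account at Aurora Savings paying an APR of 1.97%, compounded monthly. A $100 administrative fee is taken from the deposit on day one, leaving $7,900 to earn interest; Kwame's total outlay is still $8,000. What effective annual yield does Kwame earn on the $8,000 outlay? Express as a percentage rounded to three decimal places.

Value after one year: 7,900 × (1 + 0.0197/12)^12 = 7,900 × 1.019879 = $8,057.04.
Effective yield on the $8,000 outlay: 8,057.04 / 8,000 − 1 = 0.007130 = 0.713%.

0.713%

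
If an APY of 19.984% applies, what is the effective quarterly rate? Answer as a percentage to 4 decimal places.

4.6600%

The per-quarter rate i satisfies (1 + i)^4 = 1 + 0.19984.
i = 1.19984^(1/4) − 1 = 0.0466002 = 4.6600%.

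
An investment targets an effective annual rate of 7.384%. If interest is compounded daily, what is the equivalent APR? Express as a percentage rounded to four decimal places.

7.1248%

(1 + r/365)^365 − 1 = 0.07384, so 1 + r/365 = 1.07384^(1/365).
r/365 = 0.000195, so r = 0.071248 = 7.1248%.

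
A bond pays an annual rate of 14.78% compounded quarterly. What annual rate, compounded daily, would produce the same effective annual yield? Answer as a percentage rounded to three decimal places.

EAR = (1 + 0.1478/4)^4 − 1 = 0.156195.
Solve (1 + r/365)^365 = 1.156195: r/365 = 1.156195^(1/365) − 1 = 0.000398, so r = 0.145164 = 14.516%.

14.516%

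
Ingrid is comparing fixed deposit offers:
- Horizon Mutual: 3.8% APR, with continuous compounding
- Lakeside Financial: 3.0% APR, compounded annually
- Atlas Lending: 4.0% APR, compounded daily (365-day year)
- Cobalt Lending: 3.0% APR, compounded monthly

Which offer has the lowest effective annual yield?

Lakeside Financial

Horizon Mutual: e^0.038 − 1 = 3.873%
Lakeside Financial: compounded annually, EAR = 3.000%
Atlas Lending: (1 + 0.040/365)^365 − 1 = 4.081%
Cobalt Lending: (1 + 0.030/12)^12 − 1 = 3.042%
The lowest effective annual rate is Lakeside Financial at 3.000%.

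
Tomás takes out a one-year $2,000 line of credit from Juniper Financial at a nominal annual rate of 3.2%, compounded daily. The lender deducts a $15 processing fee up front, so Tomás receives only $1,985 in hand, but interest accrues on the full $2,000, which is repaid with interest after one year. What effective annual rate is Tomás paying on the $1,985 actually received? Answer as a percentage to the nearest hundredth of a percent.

Amount owed after one year: 2,000 × (1 + 0.032/365)^365 = 2,000 × 1.032516 = $2,065.03.
Effective rate on net proceeds: 2,065.03 / 1,985 − 1 = 0.040318 = 4.03%.

4.03%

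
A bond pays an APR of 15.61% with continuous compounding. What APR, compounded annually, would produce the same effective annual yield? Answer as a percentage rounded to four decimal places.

EAR under continuous compounding: e^0.1561 − 1 = 0.168943.
Compounded annually, the equivalent nominal rate is the EAR itself: 16.8943%.

16.8943%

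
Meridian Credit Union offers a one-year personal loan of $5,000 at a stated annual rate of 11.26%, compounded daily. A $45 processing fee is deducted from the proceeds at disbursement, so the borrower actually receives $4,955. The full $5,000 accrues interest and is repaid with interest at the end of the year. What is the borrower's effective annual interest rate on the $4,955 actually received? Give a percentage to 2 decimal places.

Amount owed after one year: 5,000 × (1 + 0.1126/365)^365 = 5,000 × 1.119165 = $5,595.82.
Effective rate on net proceeds: 5,595.82 / 4,955 − 1 = 0.129329 = 12.93%.

12.93%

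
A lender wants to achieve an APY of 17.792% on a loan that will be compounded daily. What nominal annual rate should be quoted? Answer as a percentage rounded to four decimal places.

(1 + r/365)^365 − 1 = 0.17792, so 1 + r/365 = 1.17792^(1/365).
r/365 = 0.000449, so r = 0.163787 = 16.3787%.

16.3787%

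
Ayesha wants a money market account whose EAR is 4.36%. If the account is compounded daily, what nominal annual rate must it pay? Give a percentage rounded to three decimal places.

(1 + r/365)^365 − 1 = 0.0436, so 1 + r/365 = 1.0436^(1/365).
r/365 = 0.000117, so r = 0.042679 = 4.268%.

4.268%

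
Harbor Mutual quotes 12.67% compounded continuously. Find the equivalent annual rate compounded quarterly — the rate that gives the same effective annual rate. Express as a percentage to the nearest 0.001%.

EAR under continuous compounding: e^0.1267 − 1 = 0.135076.
Solve (1 + r/4)^4 = 1.135076: r/4 = 1.135076^(1/4) − 1 = 0.032182, so r = 0.128728 = 12.873%.

12.873%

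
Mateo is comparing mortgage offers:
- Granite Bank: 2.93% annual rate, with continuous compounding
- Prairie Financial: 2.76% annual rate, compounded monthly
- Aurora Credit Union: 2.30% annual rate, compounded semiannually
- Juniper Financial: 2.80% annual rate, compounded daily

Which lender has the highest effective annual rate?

Granite Bank

Granite Bank: e^0.0293 − 1 = 2.973%
Prairie Financial: (1 + 0.0276/12)^12 − 1 = 2.795%
Aurora Credit Union: (1 + 0.0230/2)^2 − 1 = 2.313%
Juniper Financial: (1 + 0.0280/365)^365 − 1 = 2.839%
The highest effective annual rate is Granite Bank at 2.973%.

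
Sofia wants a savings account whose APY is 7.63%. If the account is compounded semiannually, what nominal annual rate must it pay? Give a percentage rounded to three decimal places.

(1 + r/2)^2 − 1 = 0.0763, so 1 + r/2 = 1.0763^(1/2).
r/2 = 0.037449, so r = 0.074898 = 7.490%.

7.490%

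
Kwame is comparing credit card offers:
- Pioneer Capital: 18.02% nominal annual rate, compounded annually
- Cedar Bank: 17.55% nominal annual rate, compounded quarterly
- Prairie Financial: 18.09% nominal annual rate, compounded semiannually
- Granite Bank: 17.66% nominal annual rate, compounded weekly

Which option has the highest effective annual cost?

Pioneer Capital: compounded annually, EAR = 18.020%
Cedar Bank: (1 + 0.1755/4)^4 − 1 = 18.739%
Prairie Financial: (1 + 0.1809/2)^2 − 1 = 18.908%
Granite Bank: (1 + 0.1766/52)^52 − 1 = 19.280%
The highest effective annual rate is Granite Bank at 19.280%.

Granite Bank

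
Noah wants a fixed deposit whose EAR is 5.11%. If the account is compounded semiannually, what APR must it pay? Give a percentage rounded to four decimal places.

5.0463%

(1 + r/2)^2 − 1 = 0.0511, so 1 + r/2 = 1.0511^(1/2).
r/2 = 0.025232, so r = 0.050463 = 5.0463%.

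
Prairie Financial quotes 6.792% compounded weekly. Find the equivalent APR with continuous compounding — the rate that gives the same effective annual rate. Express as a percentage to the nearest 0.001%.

6.788%

EAR = (1 + 0.06792/52)^52 − 1 = 0.070232.
Equivalent continuous rate: r = ln(1 + 0.070232) = 0.067876 = 6.788%.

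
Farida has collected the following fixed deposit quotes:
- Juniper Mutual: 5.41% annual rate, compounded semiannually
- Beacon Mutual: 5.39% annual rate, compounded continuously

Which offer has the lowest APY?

Juniper Mutual

Juniper Mutual: (1 + 0.0541/2)^2 − 1 = 5.483%
Beacon Mutual: e^0.0539 − 1 = 5.538%
The lowest effective annual rate is Juniper Mutual at 5.483%.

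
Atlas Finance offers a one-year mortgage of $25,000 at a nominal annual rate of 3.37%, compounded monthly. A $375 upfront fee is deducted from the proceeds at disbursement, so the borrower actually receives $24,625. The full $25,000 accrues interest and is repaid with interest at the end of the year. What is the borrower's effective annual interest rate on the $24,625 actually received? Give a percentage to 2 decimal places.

Amount owed after one year: 25,000 × (1 + 0.0337/12)^12 = 25,000 × 1.034225 = $25,855.64.
Effective rate on net proceeds: 25,855.64 / 24,625 − 1 = 0.049975 = 5.00%.

5.00%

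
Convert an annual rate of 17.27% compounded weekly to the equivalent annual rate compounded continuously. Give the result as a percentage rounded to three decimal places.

17.241%

EAR = (1 + 0.1727/52)^52 − 1 = 0.188169.
Equivalent continuous rate: r = ln(1 + 0.188169) = 0.172414 = 17.241%.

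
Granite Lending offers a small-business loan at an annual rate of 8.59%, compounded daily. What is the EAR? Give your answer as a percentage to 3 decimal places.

EAR = (1 + 0.0859/365)^365 − 1.
= 1.089686 − 1 = 8.969%.

8.969%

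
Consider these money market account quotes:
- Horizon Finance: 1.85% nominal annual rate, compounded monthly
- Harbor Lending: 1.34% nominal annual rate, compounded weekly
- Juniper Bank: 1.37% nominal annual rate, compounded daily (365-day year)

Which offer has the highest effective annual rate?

Horizon Finance: (1 + 0.0185/12)^12 − 1 = 1.866%
Harbor Lending: (1 + 0.0134/52)^52 − 1 = 1.349%
Juniper Bank: (1 + 0.0137/365)^365 − 1 = 1.379%
The highest effective annual rate is Horizon Finance at 1.866%.

Horizon Finance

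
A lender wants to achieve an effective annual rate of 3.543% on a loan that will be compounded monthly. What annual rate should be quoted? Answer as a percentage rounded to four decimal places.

3.4867%

(1 + r/12)^12 − 1 = 0.03543, so 1 + r/12 = 1.03543^(1/12).
r/12 = 0.002906, so r = 0.034867 = 3.4867%.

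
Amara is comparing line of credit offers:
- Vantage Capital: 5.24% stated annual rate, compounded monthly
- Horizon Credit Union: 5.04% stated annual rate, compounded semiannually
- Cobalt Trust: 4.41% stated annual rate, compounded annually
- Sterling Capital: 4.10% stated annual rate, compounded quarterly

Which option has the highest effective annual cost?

Vantage Capital: (1 + 0.0524/12)^12 − 1 = 5.368%
Horizon Credit Union: (1 + 0.0504/2)^2 − 1 = 5.104%
Cobalt Trust: compounded annually, EAR = 4.410%
Sterling Capital: (1 + 0.0410/4)^4 − 1 = 4.163%
The highest effective annual rate is Vantage Capital at 5.368%.

Vantage Capital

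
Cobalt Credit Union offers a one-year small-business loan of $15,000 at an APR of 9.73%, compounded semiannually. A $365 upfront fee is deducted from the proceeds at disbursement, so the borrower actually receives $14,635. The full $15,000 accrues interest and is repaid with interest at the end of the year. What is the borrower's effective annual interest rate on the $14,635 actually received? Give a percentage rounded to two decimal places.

12.71%

Amount owed after one year: 15,000 × (1 + 0.0973/2)^2 = 15,000 × 1.099667 = $16,495.00.
Effective rate on net proceeds: 16,495.00 / 14,635 − 1 = 0.127093 = 12.71%.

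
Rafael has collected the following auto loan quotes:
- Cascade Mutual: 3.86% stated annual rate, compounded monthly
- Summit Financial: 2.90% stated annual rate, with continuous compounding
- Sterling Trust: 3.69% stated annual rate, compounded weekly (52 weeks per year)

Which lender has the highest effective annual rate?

Cascade Mutual

Cascade Mutual: (1 + 0.0386/12)^12 − 1 = 3.929%
Summit Financial: e^0.0290 − 1 = 2.942%
Sterling Trust: (1 + 0.0369/52)^52 − 1 = 3.758%
The highest effective annual rate is Cascade Mutual at 3.929%.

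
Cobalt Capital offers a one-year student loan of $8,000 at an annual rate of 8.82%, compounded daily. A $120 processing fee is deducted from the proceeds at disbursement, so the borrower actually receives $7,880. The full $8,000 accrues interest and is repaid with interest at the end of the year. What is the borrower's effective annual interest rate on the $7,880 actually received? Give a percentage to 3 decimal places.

Amount owed after one year: 8,000 × (1 + 0.0882/365)^365 = 8,000 × 1.092195 = $8,737.56.
Effective rate on net proceeds: 8,737.56 / 7,880 − 1 = 0.108827 = 10.883%.

10.883%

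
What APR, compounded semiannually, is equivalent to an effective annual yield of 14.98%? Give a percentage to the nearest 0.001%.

(1 + r/2)^2 − 1 = 0.1498, so 1 + r/2 = 1.1498^(1/2).
r/2 = 0.072287, so r = 0.144575 = 14.457%.

14.457%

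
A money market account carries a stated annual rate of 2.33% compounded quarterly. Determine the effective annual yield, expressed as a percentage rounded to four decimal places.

EAR = (1 + 0.0233/4)^4 − 1.
= (1 + 0.005825)^4 − 1 = 1.023504 − 1 = 2.3504%.

2.3504%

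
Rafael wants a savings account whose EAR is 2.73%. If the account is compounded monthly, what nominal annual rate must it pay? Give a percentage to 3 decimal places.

2.696%

(1 + r/12)^12 − 1 = 0.0273, so 1 + r/12 = 1.0273^(1/12).
r/12 = 0.002247, so r = 0.026964 = 2.696%.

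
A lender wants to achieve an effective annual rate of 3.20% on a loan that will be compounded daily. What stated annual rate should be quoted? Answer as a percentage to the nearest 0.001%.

(1 + r/365)^365 − 1 = 0.0320, so 1 + r/365 = 1.0320^(1/365).
r/365 = 0.000086, so r = 0.031500 = 3.150%.

3.150%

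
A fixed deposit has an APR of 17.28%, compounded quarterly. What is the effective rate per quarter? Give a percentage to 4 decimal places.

4.3200%

With a nominal annual rate compounded quarterly, the periodic rate is the nominal rate divided by 4.
i = 0.1728 / 4 = 0.0432000 = 4.3200%.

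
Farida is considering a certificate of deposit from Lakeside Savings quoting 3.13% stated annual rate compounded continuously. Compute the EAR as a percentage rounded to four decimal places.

With continuous compounding, EAR = e^0.0313 − 1.
e^0.0313 = 1.031795, so EAR = 0.031795 = 3.1795%.

3.1795%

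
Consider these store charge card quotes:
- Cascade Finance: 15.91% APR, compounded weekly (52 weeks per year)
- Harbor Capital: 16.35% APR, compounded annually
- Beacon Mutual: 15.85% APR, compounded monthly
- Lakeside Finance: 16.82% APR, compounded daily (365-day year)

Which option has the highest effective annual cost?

Lakeside Finance

Cascade Finance: (1 + 0.1591/52)^52 − 1 = 17.217%
Harbor Capital: compounded annually, EAR = 16.350%
Beacon Mutual: (1 + 0.1585/12)^12 − 1 = 17.054%
Lakeside Finance: (1 + 0.1682/365)^365 − 1 = 18.313%
The highest effective annual rate is Lakeside Finance at 18.313%.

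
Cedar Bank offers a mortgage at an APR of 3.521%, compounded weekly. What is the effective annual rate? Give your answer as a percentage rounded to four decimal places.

EAR = (1 + 0.03521/52)^52 − 1.
= (1 + 0.000677)^52 − 1 = 1.035825 − 1 = 3.5825%.

3.5825%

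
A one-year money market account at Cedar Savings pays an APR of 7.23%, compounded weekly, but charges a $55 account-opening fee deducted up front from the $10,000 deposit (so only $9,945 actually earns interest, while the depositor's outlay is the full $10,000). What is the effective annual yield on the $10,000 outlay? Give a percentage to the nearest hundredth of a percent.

6.90%

Value after one year: 9,945 × (1 + 0.0723/52)^52 = 9,945 × 1.074924 = $10,690.12.
Effective yield on the $10,000 outlay: 10,690.12 / 10,000 − 1 = 0.069012 = 6.90%.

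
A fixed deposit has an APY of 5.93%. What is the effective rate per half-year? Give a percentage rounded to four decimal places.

The per-half-year rate i satisfies (1 + i)^2 = 1 + 0.0593.
i = 1.0593^(1/2) − 1 = 0.0292230 = 2.9223%.

2.9223%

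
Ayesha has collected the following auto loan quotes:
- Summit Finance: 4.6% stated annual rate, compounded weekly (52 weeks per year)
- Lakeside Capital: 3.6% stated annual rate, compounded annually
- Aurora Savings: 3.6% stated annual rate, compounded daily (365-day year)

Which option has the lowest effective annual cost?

Summit Finance: (1 + 0.046/52)^52 − 1 = 4.705%
Lakeside Capital: compounded annually, EAR = 3.600%
Aurora Savings: (1 + 0.036/365)^365 − 1 = 3.665%
The lowest effective annual rate is Lakeside Capital at 3.600%.

Lakeside Capital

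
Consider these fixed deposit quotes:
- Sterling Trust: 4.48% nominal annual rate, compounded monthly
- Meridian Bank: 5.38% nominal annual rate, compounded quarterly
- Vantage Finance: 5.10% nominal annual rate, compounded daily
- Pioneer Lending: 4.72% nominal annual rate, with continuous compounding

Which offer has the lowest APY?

Sterling Trust: (1 + 0.0448/12)^12 − 1 = 4.573%
Meridian Bank: (1 + 0.0538/4)^4 − 1 = 5.490%
Vantage Finance: (1 + 0.0510/365)^365 − 1 = 5.232%
Pioneer Lending: e^0.0472 − 1 = 4.833%
The lowest effective annual rate is Sterling Trust at 4.573%.

Sterling Trust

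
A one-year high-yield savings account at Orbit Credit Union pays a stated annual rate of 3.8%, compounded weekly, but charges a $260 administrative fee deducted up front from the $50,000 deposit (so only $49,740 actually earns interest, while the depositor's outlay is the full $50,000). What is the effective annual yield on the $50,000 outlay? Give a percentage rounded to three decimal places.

Value after one year: 49,740 × (1 + 0.038/52)^52 = 49,740 × 1.038717 = $51,665.77.
Effective yield on the $50,000 outlay: 51,665.77 / 50,000 − 1 = 0.033315 = 3.332%.

3.332%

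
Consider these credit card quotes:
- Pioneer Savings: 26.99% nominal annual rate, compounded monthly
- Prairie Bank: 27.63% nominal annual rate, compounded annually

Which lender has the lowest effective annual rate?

Pioneer Savings: (1 + 0.2699/12)^12 − 1 = 30.592%
Prairie Bank: compounded annually, EAR = 27.630%
The lowest effective annual rate is Prairie Bank at 27.630%.

Prairie Bank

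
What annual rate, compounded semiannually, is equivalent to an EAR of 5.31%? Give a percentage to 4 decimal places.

5.2413%

(1 + r/2)^2 − 1 = 0.0531, so 1 + r/2 = 1.0531^(1/2).
r/2 = 0.026207, so r = 0.052413 = 5.2413%.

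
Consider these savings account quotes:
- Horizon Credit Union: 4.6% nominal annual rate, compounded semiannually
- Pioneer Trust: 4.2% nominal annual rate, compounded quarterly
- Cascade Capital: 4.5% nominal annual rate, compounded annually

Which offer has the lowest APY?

Horizon Credit Union: (1 + 0.046/2)^2 − 1 = 4.653%
Pioneer Trust: (1 + 0.042/4)^4 − 1 = 4.267%
Cascade Capital: compounded annually, EAR = 4.500%
The lowest effective annual rate is Pioneer Trust at 4.267%.

Pioneer Trust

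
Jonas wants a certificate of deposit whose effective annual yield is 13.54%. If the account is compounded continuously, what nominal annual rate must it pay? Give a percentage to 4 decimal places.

Continuous: nominal r satisfies e^r − 1 = 0.1354.
r = ln(1 + 0.1354) = ln(1.1354) = 0.126985 = 12.6985%.

12.6985%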